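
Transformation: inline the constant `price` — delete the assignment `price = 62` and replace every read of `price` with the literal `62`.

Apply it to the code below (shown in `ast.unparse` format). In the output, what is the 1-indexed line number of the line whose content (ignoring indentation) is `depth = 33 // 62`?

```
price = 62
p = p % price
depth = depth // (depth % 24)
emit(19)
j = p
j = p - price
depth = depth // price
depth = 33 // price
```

Transformed code:
p = p % 62
depth = depth // (depth % 24)
emit(19)
j = p
j = p - 62
depth = depth // 62
depth = 33 // 62

7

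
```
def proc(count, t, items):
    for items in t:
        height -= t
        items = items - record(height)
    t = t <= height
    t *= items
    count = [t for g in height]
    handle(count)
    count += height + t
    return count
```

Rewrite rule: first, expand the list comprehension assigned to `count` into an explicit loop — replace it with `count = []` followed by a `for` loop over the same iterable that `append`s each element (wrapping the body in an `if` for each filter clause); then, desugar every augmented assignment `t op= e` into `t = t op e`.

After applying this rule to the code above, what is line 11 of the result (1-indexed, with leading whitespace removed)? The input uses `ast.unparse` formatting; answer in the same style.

Transformed code:
def proc(count, t, items):
    for items in t:
        height = height - t
        items = items - record(height)
    t = t <= height
    t = t * items
    count = []
    for g in height:
        count.append(t)
    handle(count)
    count = count + (height + t)
    return count

count = count + (height + t)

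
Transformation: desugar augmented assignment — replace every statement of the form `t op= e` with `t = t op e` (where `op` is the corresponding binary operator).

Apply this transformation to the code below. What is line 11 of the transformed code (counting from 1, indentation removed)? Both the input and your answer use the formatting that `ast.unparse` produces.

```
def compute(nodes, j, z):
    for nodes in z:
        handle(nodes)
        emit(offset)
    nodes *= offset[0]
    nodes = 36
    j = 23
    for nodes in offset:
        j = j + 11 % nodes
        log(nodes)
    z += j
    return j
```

Transformed code:
def compute(nodes, j, z):
    for nodes in z:
        handle(nodes)
        emit(offset)
    nodes = nodes * offset[0]
    nodes = 36
    j = 23
    for nodes in offset:
        j = j + 11 % nodes
        log(nodes)
    z = z + j
    return j

z = z + j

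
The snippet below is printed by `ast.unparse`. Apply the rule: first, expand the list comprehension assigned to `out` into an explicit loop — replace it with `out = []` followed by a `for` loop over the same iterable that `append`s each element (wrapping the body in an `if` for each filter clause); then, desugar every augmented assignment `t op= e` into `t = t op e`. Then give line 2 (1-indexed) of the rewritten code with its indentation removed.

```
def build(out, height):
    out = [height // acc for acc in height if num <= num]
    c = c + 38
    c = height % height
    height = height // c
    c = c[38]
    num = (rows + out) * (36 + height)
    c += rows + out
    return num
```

Transformed code:
def build(out, height):
    out = []
    for acc in height:
        if num <= num:
            out.append(height // acc)
    c = c + 38
    c = height % height
    height = height // c
    c = c[38]
    num = (rows + out) * (36 + height)
    c = c + (rows + out)
    return num

out = []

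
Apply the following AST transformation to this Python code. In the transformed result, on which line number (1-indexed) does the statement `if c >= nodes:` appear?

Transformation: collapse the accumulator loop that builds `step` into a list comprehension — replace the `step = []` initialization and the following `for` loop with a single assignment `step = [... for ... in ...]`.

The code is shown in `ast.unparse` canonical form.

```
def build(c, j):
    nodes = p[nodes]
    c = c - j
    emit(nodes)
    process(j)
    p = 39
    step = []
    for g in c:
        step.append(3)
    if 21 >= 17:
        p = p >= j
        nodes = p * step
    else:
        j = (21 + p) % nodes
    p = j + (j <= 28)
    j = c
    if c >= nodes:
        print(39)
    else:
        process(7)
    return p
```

15

Transformed code:
def build(c, j):
    nodes = p[nodes]
    c = c - j
    emit(nodes)
    process(j)
    p = 39
    step = [3 for g in c]
    if 21 >= 17:
        p = p >= j
        nodes = p * step
    else:
        j = (21 + p) % nodes
    p = j + (j <= 28)
    j = c
    if c >= nodes:
        print(39)
    else:
        process(7)
    return p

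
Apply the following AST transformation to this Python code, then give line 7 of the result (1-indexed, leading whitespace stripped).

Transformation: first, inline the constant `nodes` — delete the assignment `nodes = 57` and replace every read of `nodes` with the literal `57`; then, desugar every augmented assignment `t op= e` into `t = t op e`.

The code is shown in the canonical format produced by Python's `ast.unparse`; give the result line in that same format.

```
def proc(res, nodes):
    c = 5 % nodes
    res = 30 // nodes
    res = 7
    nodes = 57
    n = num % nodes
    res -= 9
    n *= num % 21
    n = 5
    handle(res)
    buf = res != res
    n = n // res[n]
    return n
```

Transformed code:
def proc(res, nodes):
    c = 5 % 57
    res = 30 // 57
    res = 7
    n = num % 57
    res = res - 9
    n = n * (num % 21)
    n = 5
    handle(res)
    buf = res != res
    n = n // res[n]
    return n

n = n * (num % 21)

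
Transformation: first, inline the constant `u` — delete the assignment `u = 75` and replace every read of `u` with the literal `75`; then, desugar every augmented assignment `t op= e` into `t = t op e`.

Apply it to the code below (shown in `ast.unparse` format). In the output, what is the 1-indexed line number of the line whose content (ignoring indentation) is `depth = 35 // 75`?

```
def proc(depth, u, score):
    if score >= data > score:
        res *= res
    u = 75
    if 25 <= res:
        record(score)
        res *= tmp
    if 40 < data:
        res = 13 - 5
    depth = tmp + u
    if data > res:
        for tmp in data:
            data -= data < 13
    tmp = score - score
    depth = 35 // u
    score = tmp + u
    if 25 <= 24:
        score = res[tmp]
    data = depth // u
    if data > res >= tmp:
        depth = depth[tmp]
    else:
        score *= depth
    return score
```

14

Transformed code:
def proc(depth, u, score):
    if score >= data > score:
        res = res * res
    if 25 <= res:
        record(score)
        res = res * tmp
    if 40 < data:
        res = 13 - 5
    depth = tmp + 75
    if data > res:
        for tmp in data:
            data = data - (data < 13)
    tmp = score - score
    depth = 35 // 75
    score = tmp + 75
    if 25 <= 24:
        score = res[tmp]
    data = depth // 75
    if data > res >= tmp:
        depth = depth[tmp]
    else:
        score = score * depth
    return score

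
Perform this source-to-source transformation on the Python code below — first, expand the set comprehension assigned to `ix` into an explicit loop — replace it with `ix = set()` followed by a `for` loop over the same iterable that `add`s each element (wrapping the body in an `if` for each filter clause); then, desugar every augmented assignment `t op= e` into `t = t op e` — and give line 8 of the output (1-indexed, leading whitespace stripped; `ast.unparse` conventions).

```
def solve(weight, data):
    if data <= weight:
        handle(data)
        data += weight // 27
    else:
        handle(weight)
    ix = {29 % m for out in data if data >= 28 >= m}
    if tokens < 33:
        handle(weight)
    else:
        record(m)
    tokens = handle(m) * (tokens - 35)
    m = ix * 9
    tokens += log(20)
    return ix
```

for out in data:

Transformed code:
def solve(weight, data):
    if data <= weight:
        handle(data)
        data = data + weight // 27
    else:
        handle(weight)
    ix = set()
    for out in data:
        if data >= 28 >= m:
            ix.add(29 % m)
    if tokens < 33:
        handle(weight)
    else:
        record(m)
    tokens = handle(m) * (tokens - 35)
    m = ix * 9
    tokens = tokens + log(20)
    return ix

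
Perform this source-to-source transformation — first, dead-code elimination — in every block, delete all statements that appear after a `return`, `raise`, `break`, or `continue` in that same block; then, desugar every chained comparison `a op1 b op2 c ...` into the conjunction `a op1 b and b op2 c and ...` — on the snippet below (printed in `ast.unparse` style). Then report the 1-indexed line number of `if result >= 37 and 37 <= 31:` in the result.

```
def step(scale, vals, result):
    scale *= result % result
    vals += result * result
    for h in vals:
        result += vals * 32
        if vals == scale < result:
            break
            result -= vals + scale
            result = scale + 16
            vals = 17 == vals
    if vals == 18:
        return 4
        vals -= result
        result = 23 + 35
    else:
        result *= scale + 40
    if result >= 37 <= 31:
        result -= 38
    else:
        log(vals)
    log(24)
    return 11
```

Transformed code:
def step(scale, vals, result):
    scale *= result % result
    vals += result * result
    for h in vals:
        result += vals * 32
        if vals == scale and scale < result:
            break
    if vals == 18:
        return 4
    else:
        result *= scale + 40
    if result >= 37 and 37 <= 31:
        result -= 38
    else:
        log(vals)
    log(24)
    return 11

12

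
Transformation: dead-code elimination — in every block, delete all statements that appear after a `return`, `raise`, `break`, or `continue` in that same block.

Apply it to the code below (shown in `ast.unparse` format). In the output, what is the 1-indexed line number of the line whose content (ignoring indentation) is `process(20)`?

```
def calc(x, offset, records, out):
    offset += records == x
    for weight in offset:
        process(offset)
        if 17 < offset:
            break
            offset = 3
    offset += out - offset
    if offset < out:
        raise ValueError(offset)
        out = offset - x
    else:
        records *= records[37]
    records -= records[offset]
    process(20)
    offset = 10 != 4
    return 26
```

Transformed code:
def calc(x, offset, records, out):
    offset += records == x
    for weight in offset:
        process(offset)
        if 17 < offset:
            break
    offset += out - offset
    if offset < out:
        raise ValueError(offset)
    else:
        records *= records[37]
    records -= records[offset]
    process(20)
    offset = 10 != 4
    return 26

13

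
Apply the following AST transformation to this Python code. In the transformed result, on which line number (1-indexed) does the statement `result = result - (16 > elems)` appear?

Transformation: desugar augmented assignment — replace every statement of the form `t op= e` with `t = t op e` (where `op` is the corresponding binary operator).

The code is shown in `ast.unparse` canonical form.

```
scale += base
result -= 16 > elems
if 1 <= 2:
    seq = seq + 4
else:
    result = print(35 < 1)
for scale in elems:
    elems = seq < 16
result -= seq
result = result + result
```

Transformed code:
scale = scale + base
result = result - (16 > elems)
if 1 <= 2:
    seq = seq + 4
else:
    result = print(35 < 1)
for scale in elems:
    elems = seq < 16
result = result - seq
result = result + result

2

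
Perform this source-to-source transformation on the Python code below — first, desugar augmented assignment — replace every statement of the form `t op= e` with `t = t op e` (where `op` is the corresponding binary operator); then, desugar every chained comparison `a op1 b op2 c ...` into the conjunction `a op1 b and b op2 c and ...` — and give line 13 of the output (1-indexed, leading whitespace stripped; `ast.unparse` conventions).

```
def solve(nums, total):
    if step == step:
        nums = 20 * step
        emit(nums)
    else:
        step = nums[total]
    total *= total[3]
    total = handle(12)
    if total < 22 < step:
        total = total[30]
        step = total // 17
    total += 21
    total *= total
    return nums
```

Transformed code:
def solve(nums, total):
    if step == step:
        nums = 20 * step
        emit(nums)
    else:
        step = nums[total]
    total = total * total[3]
    total = handle(12)
    if total < 22 and 22 < step:
        total = total[30]
        step = total // 17
    total = total + 21
    total = total * total
    return nums

total = total * total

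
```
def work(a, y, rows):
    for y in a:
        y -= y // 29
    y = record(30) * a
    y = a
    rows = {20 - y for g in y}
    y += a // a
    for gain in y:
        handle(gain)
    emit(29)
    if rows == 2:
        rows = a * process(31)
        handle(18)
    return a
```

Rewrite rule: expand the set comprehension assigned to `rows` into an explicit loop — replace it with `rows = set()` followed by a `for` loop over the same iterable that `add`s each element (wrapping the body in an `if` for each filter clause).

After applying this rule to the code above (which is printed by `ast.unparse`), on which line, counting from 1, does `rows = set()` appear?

Transformed code:
def work(a, y, rows):
    for y in a:
        y -= y // 29
    y = record(30) * a
    y = a
    rows = set()
    for g in y:
        rows.add(20 - y)
    y += a // a
    for gain in y:
        handle(gain)
    emit(29)
    if rows == 2:
        rows = a * process(31)
        handle(18)
    return a

6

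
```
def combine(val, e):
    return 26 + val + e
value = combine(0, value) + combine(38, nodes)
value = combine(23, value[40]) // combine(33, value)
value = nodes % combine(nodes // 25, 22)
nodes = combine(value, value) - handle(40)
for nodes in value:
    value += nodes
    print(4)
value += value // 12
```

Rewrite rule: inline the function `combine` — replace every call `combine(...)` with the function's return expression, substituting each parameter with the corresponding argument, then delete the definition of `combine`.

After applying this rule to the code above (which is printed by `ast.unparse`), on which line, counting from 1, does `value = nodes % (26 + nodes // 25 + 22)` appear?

3

Transformed code:
value = 26 + 0 + value + (26 + 38 + nodes)
value = (26 + 23 + value[40]) // (26 + 33 + value)
value = nodes % (26 + nodes // 25 + 22)
nodes = 26 + value + value - handle(40)
for nodes in value:
    value += nodes
    print(4)
value += value // 12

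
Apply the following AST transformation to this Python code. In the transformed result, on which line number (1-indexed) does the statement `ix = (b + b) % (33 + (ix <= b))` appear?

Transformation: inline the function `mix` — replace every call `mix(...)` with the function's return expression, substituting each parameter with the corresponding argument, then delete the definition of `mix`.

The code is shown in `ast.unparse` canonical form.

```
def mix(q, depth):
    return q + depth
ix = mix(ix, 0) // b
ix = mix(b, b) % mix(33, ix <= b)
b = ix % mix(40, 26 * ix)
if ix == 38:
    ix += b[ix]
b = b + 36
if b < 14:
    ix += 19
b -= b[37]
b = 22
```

Transformed code:
ix = (ix + 0) // b
ix = (b + b) % (33 + (ix <= b))
b = ix % (40 + 26 * ix)
if ix == 38:
    ix += b[ix]
b = b + 36
if b < 14:
    ix += 19
b -= b[37]
b = 22

2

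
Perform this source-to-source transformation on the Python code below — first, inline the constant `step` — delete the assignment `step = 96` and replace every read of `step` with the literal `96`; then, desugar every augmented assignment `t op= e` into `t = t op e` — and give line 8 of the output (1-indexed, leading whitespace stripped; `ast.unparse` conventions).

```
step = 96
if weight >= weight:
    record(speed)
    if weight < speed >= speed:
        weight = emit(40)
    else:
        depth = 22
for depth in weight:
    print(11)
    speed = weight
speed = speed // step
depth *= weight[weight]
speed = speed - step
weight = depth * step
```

Transformed code:
if weight >= weight:
    record(speed)
    if weight < speed >= speed:
        weight = emit(40)
    else:
        depth = 22
for depth in weight:
    print(11)
    speed = weight
speed = speed // 96
depth = depth * weight[weight]
speed = speed - 96
weight = depth * 96

print(11)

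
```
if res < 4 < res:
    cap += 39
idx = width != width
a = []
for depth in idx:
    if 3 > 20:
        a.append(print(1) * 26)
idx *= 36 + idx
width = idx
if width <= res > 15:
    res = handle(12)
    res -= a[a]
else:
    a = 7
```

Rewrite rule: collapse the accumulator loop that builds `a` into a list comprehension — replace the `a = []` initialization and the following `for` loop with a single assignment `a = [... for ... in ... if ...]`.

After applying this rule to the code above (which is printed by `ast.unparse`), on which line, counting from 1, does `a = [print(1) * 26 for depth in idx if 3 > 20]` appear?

4

Transformed code:
if res < 4 < res:
    cap += 39
idx = width != width
a = [print(1) * 26 for depth in idx if 3 > 20]
idx *= 36 + idx
width = idx
if width <= res > 15:
    res = handle(12)
    res -= a[a]
else:
    a = 7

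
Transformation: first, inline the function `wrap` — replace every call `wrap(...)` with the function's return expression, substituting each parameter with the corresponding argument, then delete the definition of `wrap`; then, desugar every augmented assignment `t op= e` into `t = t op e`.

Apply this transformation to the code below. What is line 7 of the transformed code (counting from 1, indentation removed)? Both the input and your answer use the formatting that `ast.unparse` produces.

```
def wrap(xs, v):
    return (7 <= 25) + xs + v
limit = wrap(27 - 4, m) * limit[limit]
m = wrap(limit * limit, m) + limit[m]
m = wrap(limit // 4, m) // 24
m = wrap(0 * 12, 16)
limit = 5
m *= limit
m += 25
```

m = m + 25

Transformed code:
limit = ((7 <= 25) + (27 - 4) + m) * limit[limit]
m = (7 <= 25) + limit * limit + m + limit[m]
m = ((7 <= 25) + limit // 4 + m) // 24
m = (7 <= 25) + 0 * 12 + 16
limit = 5
m = m * limit
m = m + 25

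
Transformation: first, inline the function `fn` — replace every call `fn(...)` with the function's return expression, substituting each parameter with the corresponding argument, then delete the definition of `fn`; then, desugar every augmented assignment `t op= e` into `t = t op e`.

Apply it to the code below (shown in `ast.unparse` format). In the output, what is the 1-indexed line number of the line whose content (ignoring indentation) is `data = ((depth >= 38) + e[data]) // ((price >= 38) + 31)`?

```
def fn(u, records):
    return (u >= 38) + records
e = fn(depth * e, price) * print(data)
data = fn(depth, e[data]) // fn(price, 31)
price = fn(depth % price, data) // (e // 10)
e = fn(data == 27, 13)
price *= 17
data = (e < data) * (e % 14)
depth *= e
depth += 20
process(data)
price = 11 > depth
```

2

Transformed code:
e = ((depth * e >= 38) + price) * print(data)
data = ((depth >= 38) + e[data]) // ((price >= 38) + 31)
price = ((depth % price >= 38) + data) // (e // 10)
e = ((data == 27) >= 38) + 13
price = price * 17
data = (e < data) * (e % 14)
depth = depth * e
depth = depth + 20
process(data)
price = 11 > depth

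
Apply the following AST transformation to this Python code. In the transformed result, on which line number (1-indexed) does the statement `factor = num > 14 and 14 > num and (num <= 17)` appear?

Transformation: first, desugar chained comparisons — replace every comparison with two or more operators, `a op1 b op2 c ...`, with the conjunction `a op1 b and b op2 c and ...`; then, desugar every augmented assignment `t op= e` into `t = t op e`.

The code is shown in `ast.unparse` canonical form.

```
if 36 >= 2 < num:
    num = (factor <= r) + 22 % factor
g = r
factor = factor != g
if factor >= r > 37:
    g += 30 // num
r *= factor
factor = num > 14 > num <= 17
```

Transformed code:
if 36 >= 2 and 2 < num:
    num = (factor <= r) + 22 % factor
g = r
factor = factor != g
if factor >= r and r > 37:
    g = g + 30 // num
r = r * factor
factor = num > 14 and 14 > num and (num <= 17)

8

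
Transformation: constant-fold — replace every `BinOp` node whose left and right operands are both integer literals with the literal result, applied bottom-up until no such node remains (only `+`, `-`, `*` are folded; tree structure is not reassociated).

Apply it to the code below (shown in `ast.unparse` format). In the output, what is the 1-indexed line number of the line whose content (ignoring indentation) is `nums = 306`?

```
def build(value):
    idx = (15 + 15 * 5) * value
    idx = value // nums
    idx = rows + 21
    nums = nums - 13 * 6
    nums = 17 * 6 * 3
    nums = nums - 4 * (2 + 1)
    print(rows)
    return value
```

Transformed code:
def build(value):
    idx = 90 * value
    idx = value // nums
    idx = rows + 21
    nums = nums - 78
    nums = 306
    nums = nums - 12
    print(rows)
    return value

6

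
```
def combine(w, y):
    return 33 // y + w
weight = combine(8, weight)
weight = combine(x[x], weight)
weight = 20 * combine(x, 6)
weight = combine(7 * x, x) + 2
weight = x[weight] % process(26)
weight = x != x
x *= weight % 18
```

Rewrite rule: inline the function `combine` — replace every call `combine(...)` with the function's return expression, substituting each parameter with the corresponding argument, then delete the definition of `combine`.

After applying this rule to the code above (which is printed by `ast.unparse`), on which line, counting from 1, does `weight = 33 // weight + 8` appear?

1

Transformed code:
weight = 33 // weight + 8
weight = 33 // weight + x[x]
weight = 20 * (33 // 6 + x)
weight = 33 // x + 7 * x + 2
weight = x[weight] % process(26)
weight = x != x
x *= weight % 18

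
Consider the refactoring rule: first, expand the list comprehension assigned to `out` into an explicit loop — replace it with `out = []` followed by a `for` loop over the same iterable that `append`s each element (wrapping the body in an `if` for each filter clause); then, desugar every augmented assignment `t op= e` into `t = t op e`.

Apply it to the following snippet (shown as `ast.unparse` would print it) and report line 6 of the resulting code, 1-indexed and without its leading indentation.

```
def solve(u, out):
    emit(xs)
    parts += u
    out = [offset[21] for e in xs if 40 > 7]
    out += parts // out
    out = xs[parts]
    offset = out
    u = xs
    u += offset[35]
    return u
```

Transformed code:
def solve(u, out):
    emit(xs)
    parts = parts + u
    out = []
    for e in xs:
        if 40 > 7:
            out.append(offset[21])
    out = out + parts // out
    out = xs[parts]
    offset = out
    u = xs
    u = u + offset[35]
    return u

if 40 > 7:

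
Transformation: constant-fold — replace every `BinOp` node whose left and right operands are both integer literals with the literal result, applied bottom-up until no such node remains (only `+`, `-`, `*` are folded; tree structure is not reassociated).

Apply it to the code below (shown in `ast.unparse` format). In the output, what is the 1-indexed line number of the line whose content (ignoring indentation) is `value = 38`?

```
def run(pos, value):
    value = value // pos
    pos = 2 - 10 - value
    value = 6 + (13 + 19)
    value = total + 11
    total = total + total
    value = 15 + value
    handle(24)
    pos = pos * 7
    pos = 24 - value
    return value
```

4

Transformed code:
def run(pos, value):
    value = value // pos
    pos = -8 - value
    value = 38
    value = total + 11
    total = total + total
    value = 15 + value
    handle(24)
    pos = pos * 7
    pos = 24 - value
    return value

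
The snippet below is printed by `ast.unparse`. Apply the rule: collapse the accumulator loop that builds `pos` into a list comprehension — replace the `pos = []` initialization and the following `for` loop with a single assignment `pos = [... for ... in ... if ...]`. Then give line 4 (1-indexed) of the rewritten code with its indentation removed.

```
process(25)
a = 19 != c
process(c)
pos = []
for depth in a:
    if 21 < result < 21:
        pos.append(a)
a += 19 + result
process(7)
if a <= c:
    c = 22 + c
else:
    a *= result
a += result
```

Transformed code:
process(25)
a = 19 != c
process(c)
pos = [a for depth in a if 21 < result < 21]
a += 19 + result
process(7)
if a <= c:
    c = 22 + c
else:
    a *= result
a += result

pos = [a for depth in a if 21 < result < 21]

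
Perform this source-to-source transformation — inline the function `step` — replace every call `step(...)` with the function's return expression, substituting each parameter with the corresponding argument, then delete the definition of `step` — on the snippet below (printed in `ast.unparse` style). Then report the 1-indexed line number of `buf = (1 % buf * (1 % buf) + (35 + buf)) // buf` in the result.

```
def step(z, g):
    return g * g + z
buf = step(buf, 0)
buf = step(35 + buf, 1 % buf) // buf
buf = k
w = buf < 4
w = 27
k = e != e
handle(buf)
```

2

Transformed code:
buf = 0 * 0 + buf
buf = (1 % buf * (1 % buf) + (35 + buf)) // buf
buf = k
w = buf < 4
w = 27
k = e != e
handle(buf)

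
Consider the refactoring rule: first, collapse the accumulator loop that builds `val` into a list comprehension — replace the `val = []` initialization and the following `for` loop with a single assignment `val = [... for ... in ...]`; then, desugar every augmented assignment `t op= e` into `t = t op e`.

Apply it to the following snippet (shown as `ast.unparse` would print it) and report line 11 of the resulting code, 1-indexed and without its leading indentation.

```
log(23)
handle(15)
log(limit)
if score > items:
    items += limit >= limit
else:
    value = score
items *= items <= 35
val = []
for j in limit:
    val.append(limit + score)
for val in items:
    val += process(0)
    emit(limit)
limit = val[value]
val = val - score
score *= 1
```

Transformed code:
log(23)
handle(15)
log(limit)
if score > items:
    items = items + (limit >= limit)
else:
    value = score
items = items * (items <= 35)
val = [limit + score for j in limit]
for val in items:
    val = val + process(0)
    emit(limit)
limit = val[value]
val = val - score
score = score * 1

val = val + process(0)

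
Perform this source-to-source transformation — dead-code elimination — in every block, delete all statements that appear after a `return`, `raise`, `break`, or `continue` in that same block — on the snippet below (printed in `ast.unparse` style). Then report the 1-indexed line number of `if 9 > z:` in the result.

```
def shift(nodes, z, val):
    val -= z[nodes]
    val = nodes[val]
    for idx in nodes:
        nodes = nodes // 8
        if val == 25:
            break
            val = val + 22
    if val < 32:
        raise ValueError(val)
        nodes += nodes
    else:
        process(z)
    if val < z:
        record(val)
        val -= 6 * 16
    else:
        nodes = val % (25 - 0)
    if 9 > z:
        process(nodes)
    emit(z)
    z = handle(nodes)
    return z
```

17

Transformed code:
def shift(nodes, z, val):
    val -= z[nodes]
    val = nodes[val]
    for idx in nodes:
        nodes = nodes // 8
        if val == 25:
            break
    if val < 32:
        raise ValueError(val)
    else:
        process(z)
    if val < z:
        record(val)
        val -= 6 * 16
    else:
        nodes = val % (25 - 0)
    if 9 > z:
        process(nodes)
    emit(z)
    z = handle(nodes)
    return z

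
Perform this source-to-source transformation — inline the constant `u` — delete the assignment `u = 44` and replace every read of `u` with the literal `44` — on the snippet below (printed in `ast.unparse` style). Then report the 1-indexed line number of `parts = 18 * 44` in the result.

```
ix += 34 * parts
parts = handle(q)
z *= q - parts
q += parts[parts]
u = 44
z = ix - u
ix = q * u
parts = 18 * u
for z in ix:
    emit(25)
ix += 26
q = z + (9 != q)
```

Transformed code:
ix += 34 * parts
parts = handle(q)
z *= q - parts
q += parts[parts]
z = ix - 44
ix = q * 44
parts = 18 * 44
for z in ix:
    emit(25)
ix += 26
q = z + (9 != q)

7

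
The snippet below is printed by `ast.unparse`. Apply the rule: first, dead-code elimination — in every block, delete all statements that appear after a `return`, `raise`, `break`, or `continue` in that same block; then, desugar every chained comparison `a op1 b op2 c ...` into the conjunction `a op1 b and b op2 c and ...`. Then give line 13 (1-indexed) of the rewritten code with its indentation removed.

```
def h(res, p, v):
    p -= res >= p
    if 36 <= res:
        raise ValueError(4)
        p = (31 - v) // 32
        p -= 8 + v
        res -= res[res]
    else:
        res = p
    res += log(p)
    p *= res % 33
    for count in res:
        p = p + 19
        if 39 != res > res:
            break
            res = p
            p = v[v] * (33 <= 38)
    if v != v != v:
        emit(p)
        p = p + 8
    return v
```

if v != v and v != v:

Transformed code:
def h(res, p, v):
    p -= res >= p
    if 36 <= res:
        raise ValueError(4)
    else:
        res = p
    res += log(p)
    p *= res % 33
    for count in res:
        p = p + 19
        if 39 != res and res > res:
            break
    if v != v and v != v:
        emit(p)
        p = p + 8
    return v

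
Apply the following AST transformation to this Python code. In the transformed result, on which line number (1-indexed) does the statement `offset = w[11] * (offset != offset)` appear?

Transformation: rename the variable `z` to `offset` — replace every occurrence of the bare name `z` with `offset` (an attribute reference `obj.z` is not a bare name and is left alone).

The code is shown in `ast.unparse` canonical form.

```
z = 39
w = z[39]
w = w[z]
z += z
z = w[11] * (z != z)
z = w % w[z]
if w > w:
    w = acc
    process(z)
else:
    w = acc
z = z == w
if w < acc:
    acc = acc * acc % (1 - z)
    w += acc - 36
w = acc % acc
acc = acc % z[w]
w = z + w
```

Transformed code:
offset = 39
w = offset[39]
w = w[offset]
offset += offset
offset = w[11] * (offset != offset)
offset = w % w[offset]
if w > w:
    w = acc
    process(offset)
else:
    w = acc
offset = offset == w
if w < acc:
    acc = acc * acc % (1 - offset)
    w += acc - 36
w = acc % acc
acc = acc % offset[w]
w = offset + w

5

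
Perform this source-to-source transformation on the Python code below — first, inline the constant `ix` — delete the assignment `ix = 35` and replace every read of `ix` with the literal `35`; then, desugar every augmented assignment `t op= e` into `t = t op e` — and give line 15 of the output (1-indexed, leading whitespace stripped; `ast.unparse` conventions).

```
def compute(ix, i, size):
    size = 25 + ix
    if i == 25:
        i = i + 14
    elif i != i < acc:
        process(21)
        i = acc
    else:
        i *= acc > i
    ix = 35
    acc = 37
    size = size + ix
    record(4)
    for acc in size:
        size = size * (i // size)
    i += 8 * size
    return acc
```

i = i + 8 * size

Transformed code:
def compute(ix, i, size):
    size = 25 + 35
    if i == 25:
        i = i + 14
    elif i != i < acc:
        process(21)
        i = acc
    else:
        i = i * (acc > i)
    acc = 37
    size = size + 35
    record(4)
    for acc in size:
        size = size * (i // size)
    i = i + 8 * size
    return acc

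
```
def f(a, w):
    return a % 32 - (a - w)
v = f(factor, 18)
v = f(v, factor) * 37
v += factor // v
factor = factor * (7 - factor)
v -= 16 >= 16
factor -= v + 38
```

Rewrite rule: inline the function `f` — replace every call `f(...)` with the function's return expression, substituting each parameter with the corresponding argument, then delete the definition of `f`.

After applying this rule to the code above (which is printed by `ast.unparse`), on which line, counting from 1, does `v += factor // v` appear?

Transformed code:
v = factor % 32 - (factor - 18)
v = (v % 32 - (v - factor)) * 37
v += factor // v
factor = factor * (7 - factor)
v -= 16 >= 16
factor -= v + 38

3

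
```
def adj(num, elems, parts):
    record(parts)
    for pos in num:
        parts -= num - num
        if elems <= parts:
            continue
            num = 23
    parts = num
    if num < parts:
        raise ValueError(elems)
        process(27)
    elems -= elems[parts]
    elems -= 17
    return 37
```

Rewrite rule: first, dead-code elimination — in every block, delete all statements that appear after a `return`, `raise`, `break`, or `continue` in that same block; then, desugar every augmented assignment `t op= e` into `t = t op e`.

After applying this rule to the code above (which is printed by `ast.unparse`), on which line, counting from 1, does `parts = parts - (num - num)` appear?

Transformed code:
def adj(num, elems, parts):
    record(parts)
    for pos in num:
        parts = parts - (num - num)
        if elems <= parts:
            continue
    parts = num
    if num < parts:
        raise ValueError(elems)
    elems = elems - elems[parts]
    elems = elems - 17
    return 37

4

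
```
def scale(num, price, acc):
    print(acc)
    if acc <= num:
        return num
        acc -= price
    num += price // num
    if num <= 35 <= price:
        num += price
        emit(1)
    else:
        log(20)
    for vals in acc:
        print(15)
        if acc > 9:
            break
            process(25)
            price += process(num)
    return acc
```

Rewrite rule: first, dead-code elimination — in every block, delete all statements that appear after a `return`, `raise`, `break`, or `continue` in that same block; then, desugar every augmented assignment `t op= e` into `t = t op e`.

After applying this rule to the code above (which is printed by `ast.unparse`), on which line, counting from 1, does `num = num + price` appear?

7

Transformed code:
def scale(num, price, acc):
    print(acc)
    if acc <= num:
        return num
    num = num + price // num
    if num <= 35 <= price:
        num = num + price
        emit(1)
    else:
        log(20)
    for vals in acc:
        print(15)
        if acc > 9:
            break
    return acc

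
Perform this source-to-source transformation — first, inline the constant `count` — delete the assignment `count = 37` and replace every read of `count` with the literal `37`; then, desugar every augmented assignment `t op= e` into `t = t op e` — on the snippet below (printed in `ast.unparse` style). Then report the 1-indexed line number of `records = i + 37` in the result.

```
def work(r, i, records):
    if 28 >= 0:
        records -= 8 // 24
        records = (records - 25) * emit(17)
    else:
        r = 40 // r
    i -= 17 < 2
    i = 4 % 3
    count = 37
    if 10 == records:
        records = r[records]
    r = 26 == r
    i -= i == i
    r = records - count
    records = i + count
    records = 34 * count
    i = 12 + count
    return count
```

Transformed code:
def work(r, i, records):
    if 28 >= 0:
        records = records - 8 // 24
        records = (records - 25) * emit(17)
    else:
        r = 40 // r
    i = i - (17 < 2)
    i = 4 % 3
    if 10 == records:
        records = r[records]
    r = 26 == r
    i = i - (i == i)
    r = records - 37
    records = i + 37
    records = 34 * 37
    i = 12 + 37
    return 37

14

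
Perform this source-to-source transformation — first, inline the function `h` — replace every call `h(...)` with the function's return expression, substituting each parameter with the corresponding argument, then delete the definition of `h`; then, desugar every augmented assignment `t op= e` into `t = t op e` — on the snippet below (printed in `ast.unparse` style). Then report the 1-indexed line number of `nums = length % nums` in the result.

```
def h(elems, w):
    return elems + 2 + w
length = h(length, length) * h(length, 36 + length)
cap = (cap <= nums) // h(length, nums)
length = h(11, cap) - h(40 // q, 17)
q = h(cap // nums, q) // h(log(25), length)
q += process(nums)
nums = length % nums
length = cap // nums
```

Transformed code:
length = (length + 2 + length) * (length + 2 + (36 + length))
cap = (cap <= nums) // (length + 2 + nums)
length = 11 + 2 + cap - (40 // q + 2 + 17)
q = (cap // nums + 2 + q) // (log(25) + 2 + length)
q = q + process(nums)
nums = length % nums
length = cap // nums

6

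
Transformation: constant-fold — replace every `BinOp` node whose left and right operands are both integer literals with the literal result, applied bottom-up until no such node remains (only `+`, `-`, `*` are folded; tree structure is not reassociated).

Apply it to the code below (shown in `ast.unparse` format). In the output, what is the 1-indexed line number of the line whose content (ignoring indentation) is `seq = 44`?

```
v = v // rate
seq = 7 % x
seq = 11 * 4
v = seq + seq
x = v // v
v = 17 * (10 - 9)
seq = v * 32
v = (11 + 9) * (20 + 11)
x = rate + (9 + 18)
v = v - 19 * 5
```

Transformed code:
v = v // rate
seq = 7 % x
seq = 44
v = seq + seq
x = v // v
v = 17
seq = v * 32
v = 620
x = rate + 27
v = v - 95

3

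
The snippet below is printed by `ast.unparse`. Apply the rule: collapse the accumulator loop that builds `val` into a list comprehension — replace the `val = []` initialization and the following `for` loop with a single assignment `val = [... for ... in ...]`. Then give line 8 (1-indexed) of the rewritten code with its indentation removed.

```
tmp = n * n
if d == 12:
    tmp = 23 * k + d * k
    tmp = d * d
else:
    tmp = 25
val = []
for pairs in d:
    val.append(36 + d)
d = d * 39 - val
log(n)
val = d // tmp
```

d = d * 39 - val

Transformed code:
tmp = n * n
if d == 12:
    tmp = 23 * k + d * k
    tmp = d * d
else:
    tmp = 25
val = [36 + d for pairs in d]
d = d * 39 - val
log(n)
val = d // tmp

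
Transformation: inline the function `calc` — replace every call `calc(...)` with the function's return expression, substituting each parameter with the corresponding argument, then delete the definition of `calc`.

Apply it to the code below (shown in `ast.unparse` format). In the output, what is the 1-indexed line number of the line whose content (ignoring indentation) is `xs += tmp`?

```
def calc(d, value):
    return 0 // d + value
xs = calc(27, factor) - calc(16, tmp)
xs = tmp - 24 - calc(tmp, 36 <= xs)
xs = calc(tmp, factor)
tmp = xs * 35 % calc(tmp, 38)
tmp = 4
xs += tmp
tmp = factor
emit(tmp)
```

Transformed code:
xs = 0 // 27 + factor - (0 // 16 + tmp)
xs = tmp - 24 - (0 // tmp + (36 <= xs))
xs = 0 // tmp + factor
tmp = xs * 35 % (0 // tmp + 38)
tmp = 4
xs += tmp
tmp = factor
emit(tmp)

6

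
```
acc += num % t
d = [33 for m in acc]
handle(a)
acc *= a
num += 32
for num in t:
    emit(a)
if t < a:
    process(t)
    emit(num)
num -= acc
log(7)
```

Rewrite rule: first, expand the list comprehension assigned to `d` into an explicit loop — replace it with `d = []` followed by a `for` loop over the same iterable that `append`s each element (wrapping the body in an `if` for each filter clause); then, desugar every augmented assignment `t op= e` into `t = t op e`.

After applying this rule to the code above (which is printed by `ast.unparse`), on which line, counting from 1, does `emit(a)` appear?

Transformed code:
acc = acc + num % t
d = []
for m in acc:
    d.append(33)
handle(a)
acc = acc * a
num = num + 32
for num in t:
    emit(a)
if t < a:
    process(t)
    emit(num)
num = num - acc
log(7)

9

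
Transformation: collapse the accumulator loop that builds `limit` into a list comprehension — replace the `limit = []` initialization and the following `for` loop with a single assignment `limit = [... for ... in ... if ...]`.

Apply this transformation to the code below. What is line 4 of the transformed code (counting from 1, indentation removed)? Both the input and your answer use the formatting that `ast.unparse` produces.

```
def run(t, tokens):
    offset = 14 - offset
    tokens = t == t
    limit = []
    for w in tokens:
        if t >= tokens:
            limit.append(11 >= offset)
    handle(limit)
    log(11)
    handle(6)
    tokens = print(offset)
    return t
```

Transformed code:
def run(t, tokens):
    offset = 14 - offset
    tokens = t == t
    limit = [11 >= offset for w in tokens if t >= tokens]
    handle(limit)
    log(11)
    handle(6)
    tokens = print(offset)
    return t

limit = [11 >= offset for w in tokens if t >= tokens]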